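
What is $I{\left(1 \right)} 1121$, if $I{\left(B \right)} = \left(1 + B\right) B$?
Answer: $2242$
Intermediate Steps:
$I{\left(B \right)} = B \left(1 + B\right)$
$I{\left(1 \right)} 1121 = 1 \left(1 + 1\right) 1121 = 1 \cdot 2 \cdot 1121 = 2 \cdot 1121 = 2242$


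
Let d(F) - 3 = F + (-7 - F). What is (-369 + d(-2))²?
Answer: 139129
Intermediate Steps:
d(F) = -4 (d(F) = 3 + (F + (-7 - F)) = 3 - 7 = -4)
(-369 + d(-2))² = (-369 - 4)² = (-373)² = 139129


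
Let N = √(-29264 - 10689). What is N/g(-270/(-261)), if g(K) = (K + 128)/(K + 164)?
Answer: 2393*I*√39953/1871 ≈ 255.65*I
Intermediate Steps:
N = I*√39953 (N = √(-39953) = I*√39953 ≈ 199.88*I)
g(K) = (128 + K)/(164 + K)
N/g(-270/(-261)) = (I*√39953)/(((128 - 270/(-261))/(164 - 270/(-261)))) = (I*√39953)/(((128 - 270*(-1/261))/(164 - 270*(-1/261)))) = (I*√39953)/(((128 + 30/29)/(164 + 30/29))) = (I*√39953)/(((3742/29)/(4786/29))) = (I*√39953)/(((29/4786)*(3742/29))) = (I*√39953)/(1871/2393) = (I*√39953)*(2393/1871) = 2393*I*√39953/1871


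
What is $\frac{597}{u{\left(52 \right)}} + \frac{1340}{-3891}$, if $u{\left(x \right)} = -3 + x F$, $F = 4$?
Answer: $\frac{2048227}{797655} \approx 2.5678$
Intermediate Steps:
$u{\left(x \right)} = -3 + 4 x$ ($u{\left(x \right)} = -3 + x 4 = -3 + 4 x$)
$\frac{597}{u{\left(52 \right)}} + \frac{1340}{-3891} = \frac{597}{-3 + 4 \cdot 52} + \frac{1340}{-3891} = \frac{597}{-3 + 208} + 1340 \left(- \frac{1}{3891}\right) = \frac{597}{205} - \frac{1340}{3891} = \frac{2048227}{797655}$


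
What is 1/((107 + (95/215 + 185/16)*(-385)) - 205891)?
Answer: -688/144759107 ≈ -4.7527e-6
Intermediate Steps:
1/((107 + (95/215 + 185/16)*(-385)) - 205891) = 1/((107 + (95*(1/215) + 185*(1/16))*(-385)) - 205891) = 1/((107 + (19/43 + 185/16)*(-385)) - 205891) = 1/((107 + (8259/688)*(-385)) - 205891) = 1/((107 - 3179715/688) - 205891) = 1/(-3106099/688 - 205891) = 1/(-144759107/688) = -688/144759107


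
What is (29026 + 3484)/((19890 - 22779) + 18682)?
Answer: 32510/15793 ≈ 2.0585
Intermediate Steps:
(29026 + 3484)/((19890 - 22779) + 18682) = 32510/(-2889 + 18682) = 32510/15793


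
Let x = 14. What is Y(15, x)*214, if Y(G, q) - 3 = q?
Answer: 3638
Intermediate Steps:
Y(G, q) = 3 + q
Y(15, x)*214 = (3 + 14)*214 = 17*214 = 3638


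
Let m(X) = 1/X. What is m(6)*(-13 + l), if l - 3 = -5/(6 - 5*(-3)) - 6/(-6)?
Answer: -97/63 ≈ -1.5397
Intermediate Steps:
l = 79/21 (l = 3 + (-5/(6 - 5*(-3)) - 6/(-6)) = 3 + (-5/(6 + 15) - 6*(-⅙)) = 3 + (-5/21 + 1) = 3 + 16/21 = 79/21 ≈ 3.7619)
m(6)*(-13 + l) = (-13 + 79/21)/6 = (⅙)*(-194/21) = -97/63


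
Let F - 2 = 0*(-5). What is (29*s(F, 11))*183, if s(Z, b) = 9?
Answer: 47763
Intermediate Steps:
F = 2 (F = 2 + 0*(-5) = 2 + 0 = 2)
(29*s(F, 11))*183 = (29*9)*183 = 261*183 = 47763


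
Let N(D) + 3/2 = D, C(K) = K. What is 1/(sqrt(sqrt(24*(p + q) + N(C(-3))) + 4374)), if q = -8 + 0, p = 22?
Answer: sqrt(2)/sqrt(8748 + sqrt(1326)) ≈ 0.015089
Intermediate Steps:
N(D) = -3/2 + D
q = -8
1/(sqrt(sqrt(24*(p + q) + N(C(-3))) + 4374)) = 1/(sqrt(sqrt(24*(22 - 8) + (-3/2 - 3)) + 4374)) = 1/(sqrt(sqrt(24*14 - 9/2) + 4374)) = 1/(sqrt(sqrt(336 - 9/2) + 4374)) = 1/(sqrt(sqrt(663/2) + 4374)) = 1/(sqrt(sqrt(1326)/2 + 4374)) = 1/(sqrt(4374 + sqrt(1326)/2)) = 1/sqrt(4374 + sqrt(1326)/2)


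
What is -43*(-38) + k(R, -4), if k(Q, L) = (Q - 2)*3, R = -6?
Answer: 1610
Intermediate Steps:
k(Q, L) = -6 + 3*Q (k(Q, L) = (-2 + Q)*3 = -6 + 3*Q)
-43*(-38) + k(R, -4) = -43*(-38) + (-6 + 3*(-6)) = 1634 + (-6 - 18) = 1634 - 24 = 1610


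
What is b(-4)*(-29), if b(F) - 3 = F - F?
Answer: -87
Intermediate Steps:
b(F) = 3 (b(F) = 3 + (F - F) = 3 + 0 = 3)
b(-4)*(-29) = 3*(-29) = -87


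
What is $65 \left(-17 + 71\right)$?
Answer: $3510$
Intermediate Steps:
$65 \left(-17 + 71\right) = 65 \cdot 54 = 3510$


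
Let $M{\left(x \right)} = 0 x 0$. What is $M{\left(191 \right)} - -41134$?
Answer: $41134$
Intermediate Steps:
$M{\left(x \right)} = 0$ ($M{\left(x \right)} = 0 \cdot 0 = 0$)
$M{\left(191 \right)} - -41134 = 0 - -41134 = 0 + 41134 = 41134$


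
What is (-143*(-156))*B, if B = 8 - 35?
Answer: -602316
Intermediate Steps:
B = -27
(-143*(-156))*B = -143*(-156)*(-27) = 22308*(-27) = -602316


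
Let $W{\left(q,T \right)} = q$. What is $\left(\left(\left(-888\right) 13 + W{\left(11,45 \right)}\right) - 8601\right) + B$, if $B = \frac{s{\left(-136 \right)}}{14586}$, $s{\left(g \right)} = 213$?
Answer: $- \frac{97891437}{4862} \approx -20134.0$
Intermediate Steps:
$B = \frac{71}{4862}$ ($B = \frac{213}{14586} = 213 \cdot \frac{1}{14586} = \frac{71}{4862} \approx 0.014603$)
$\left(\left(\left(-888\right) 13 + W{\left(11,45 \right)}\right) - 8601\right) + B = \left(\left(\left(-888\right) 13 + 11\right) - 8601\right) + \frac{71}{4862} = \left(\left(-11544 + 11\right) - 8601\right) + \frac{71}{4862} = \left(-11533 - 8601\right) + \frac{71}{4862} = -20134 + \frac{71}{4862} = - \frac{97891437}{4862}$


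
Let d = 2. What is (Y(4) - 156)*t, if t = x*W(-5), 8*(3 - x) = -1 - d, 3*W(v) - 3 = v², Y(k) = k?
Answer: -4788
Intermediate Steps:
W(v) = 1 + v²/3
x = 27/8 (x = 3 - (-1 - 1*2)/8 = 3 - (-1 - 2)/8 = 3 - ⅛*(-3) = 3 + 3/8 = 27/8 ≈ 3.3750)
t = 63/2 (t = 27*(1 + (⅓)*(-5)²)/8 = 27*(1 + (⅓)*25)/8 = 27*(1 + 25/3)/8 = (27/8)*(28/3) = 63/2 ≈ 31.500)
(Y(4) - 156)*t = (4 - 156)*(63/2) = -152*63/2 = -4788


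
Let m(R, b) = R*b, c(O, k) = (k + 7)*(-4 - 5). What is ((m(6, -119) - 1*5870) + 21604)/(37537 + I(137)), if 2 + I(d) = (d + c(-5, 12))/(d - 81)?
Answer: 420560/1050963 ≈ 0.40017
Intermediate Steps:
c(O, k) = -63 - 9*k (c(O, k) = (7 + k)*(-9) = -63 - 9*k)
I(d) = -2 + (-171 + d)/(-81 + d) (I(d) = -2 + (d + (-63 - 9*12))/(d - 81) = -2 + (d + (-63 - 108))/(-81 + d) = -2 + (d - 171)/(-81 + d) = -2 + (-171 + d)/(-81 + d))
((m(6, -119) - 1*5870) + 21604)/(37537 + I(137)) = ((6*(-119) - 1*5870) + 21604)/(37537 + (-9 - 1*137)/(-81 + 137)) = ((-714 - 5870) + 21604)/(37537 + (-9 - 137)/56) = (-6584 + 21604)/(37537 + (1/56)*(-146)) = 15020/(37537 - 73/28) = 15020/(1050963/28) = 15020*(28/1050963) = 420560/1050963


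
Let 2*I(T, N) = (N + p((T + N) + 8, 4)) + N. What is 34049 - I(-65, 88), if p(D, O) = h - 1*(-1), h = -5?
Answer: 33963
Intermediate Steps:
p(D, O) = -4 (p(D, O) = -5 - 1*(-1) = -5 + 1 = -4)
I(T, N) = -2 + N (I(T, N) = ((N - 4) + N)/2 = ((-4 + N) + N)/2 = (-4 + 2*N)/2 = -2 + N)
34049 - I(-65, 88) = 34049 - (-2 + 88) = 34049 - 1*86 = 34049 - 86 = 33963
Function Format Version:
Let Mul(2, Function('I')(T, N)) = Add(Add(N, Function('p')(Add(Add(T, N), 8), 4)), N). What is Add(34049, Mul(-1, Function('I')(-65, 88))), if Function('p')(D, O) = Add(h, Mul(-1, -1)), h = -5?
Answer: 33963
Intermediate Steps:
Function('p')(D, O) = -4 (Function('p')(D, O) = Add(-5, Mul(-1, -1)) = Add(-5, 1) = -4)
Function('I')(T, N) = Add(-2, N) (Function('I')(T, N) = Mul(Rational(1, 2), Add(Add(N, -4), N)) = Mul(Rational(1, 2), Add(Add(-4, N), N)) = Mul(Rational(1, 2), Add(-4, Mul(2, N))) = Add(-2, N))
Add(34049, Mul(-1, Function('I')(-65, 88))) = Add(34049, Mul(-1, Add(-2, 88))) = Add(34049, Mul(-1, 86)) = Add(34049, -86) = 33963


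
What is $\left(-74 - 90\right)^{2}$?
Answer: $26896$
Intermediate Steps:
$\left(-74 - 90\right)^{2} = \left(-164\right)^{2} = 26896$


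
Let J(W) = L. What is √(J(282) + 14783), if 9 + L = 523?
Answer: √15297 ≈ 123.68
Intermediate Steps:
L = 514 (L = -9 + 523 = 514)
J(W) = 514
√(J(282) + 14783) = √(514 + 14783) = √15297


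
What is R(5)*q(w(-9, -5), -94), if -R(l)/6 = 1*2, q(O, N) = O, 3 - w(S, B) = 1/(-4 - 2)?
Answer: -38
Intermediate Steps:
w(S, B) = 19/6 (w(S, B) = 3 - 1/(-4 - 2) = 3 - 1/(-6) = 3 - 1*(-⅙) = 3 + ⅙ = 19/6)
R(l) = -12 (R(l) = -6*2 = -12)
R(5)*q(w(-9, -5), -94) = -12*19/6 = -38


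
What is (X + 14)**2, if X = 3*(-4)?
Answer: 4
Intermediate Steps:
X = -12
(X + 14)**2 = (-12 + 14)**2 = 2**2 = 4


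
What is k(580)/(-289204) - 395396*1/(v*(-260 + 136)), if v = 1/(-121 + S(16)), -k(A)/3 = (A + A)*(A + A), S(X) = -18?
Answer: -993385250111/2241331 ≈ -4.4321e+5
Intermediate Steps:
k(A) = -12*A**2 (k(A) = -3*(A + A)*(A + A) = -3*2*A*2*A = -12*A**2)
v = -1/139 (v = 1/(-121 - 18) = 1/(-139) = -1/139 ≈ -0.0071942)
k(580)/(-289204) - 395396*1/(v*(-260 + 136)) = -12*580**2/(-289204) - 395396*(-139/(-260 + 136)) = -12*336400*(-1/289204) - 395396/((-124*(-1/139))) = -4036800*(-1/289204) - 395396/124/139 = 1009200/72301 - 395396*139/124 = 1009200/72301 - 13740011/31 = -993385250111/2241331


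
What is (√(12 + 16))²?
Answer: 28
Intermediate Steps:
(√(12 + 16))² = (√28)² = (2*√7)² = 28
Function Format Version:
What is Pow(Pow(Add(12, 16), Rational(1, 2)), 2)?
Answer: 28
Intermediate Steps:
Pow(Pow(Add(12, 16), Rational(1, 2)), 2) = Pow(Pow(28, Rational(1, 2)), 2) = Pow(Mul(2, Pow(7, Rational(1, 2))), 2) = 28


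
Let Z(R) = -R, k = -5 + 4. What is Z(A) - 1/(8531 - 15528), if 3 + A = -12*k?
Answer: -62972/6997 ≈ -8.9999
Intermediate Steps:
k = -1
A = 9 (A = -3 - 12*(-1) = -3 + 12 = 9)
Z(A) - 1/(8531 - 15528) = -1*9 - 1/(8531 - 15528) = -9 - 1/(-6997) = -9 - 1*(-1/6997) = -9 + 1/6997 = -62972/6997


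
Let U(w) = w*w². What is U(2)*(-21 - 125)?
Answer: -1168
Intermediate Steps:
U(w) = w³
U(2)*(-21 - 125) = 2³*(-21 - 125) = 8*(-146) = -1168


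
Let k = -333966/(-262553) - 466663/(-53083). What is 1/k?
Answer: 13937100899/140251687817 ≈ 0.099372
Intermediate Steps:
k = 140251687817/13937100899 (k = -333966*(-1/262553) - 466663*(-1/53083) = 333966/262553 + 466663/53083 = 140251687817/13937100899 ≈ 10.063)
1/k = 1/(140251687817/13937100899) = 13937100899/140251687817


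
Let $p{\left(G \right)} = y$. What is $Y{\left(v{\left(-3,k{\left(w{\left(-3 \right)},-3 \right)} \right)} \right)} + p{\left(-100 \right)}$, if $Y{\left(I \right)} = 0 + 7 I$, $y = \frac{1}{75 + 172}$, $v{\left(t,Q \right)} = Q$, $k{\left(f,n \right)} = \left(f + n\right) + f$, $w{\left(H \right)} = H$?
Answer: $- \frac{15560}{247} \approx -62.996$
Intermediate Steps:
$k{\left(f,n \right)} = n + 2 f$
$y = \frac{1}{247} \approx 0.0040486$
$Y{\left(I \right)} = 7 I$
$p{\left(G \right)} = \frac{1}{247}$
$Y{\left(v{\left(-3,k{\left(w{\left(-3 \right)},-3 \right)} \right)} \right)} + p{\left(-100 \right)} = 7 \left(-3 + 2 \left(-3\right)\right) + \frac{1}{247} = 7 \left(-3 - 6\right) + \frac{1}{247} = 7 \left(-9\right) + \frac{1}{247} = -63 + \frac{1}{247} = - \frac{15560}{247}$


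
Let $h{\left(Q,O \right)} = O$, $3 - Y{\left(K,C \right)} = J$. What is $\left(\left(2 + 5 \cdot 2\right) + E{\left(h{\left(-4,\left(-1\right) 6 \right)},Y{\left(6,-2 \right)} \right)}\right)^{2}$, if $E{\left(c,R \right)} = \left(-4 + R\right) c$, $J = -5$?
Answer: $144$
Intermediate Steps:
$Y{\left(K,C \right)} = 8$ ($Y{\left(K,C \right)} = 3 - -5 = 3 + 5 = 8$)
$E{\left(c,R \right)} = c \left(-4 + R\right)$
$\left(\left(2 + 5 \cdot 2\right) + E{\left(h{\left(-4,\left(-1\right) 6 \right)},Y{\left(6,-2 \right)} \right)}\right)^{2} = \left(\left(2 + 5 \cdot 2\right) + \left(-1\right) 6 \left(-4 + 8\right)\right)^{2} = \left(\left(2 + 10\right) - 24\right)^{2} = \left(12 - 24\right)^{2} = \left(-12\right)^{2} = 144$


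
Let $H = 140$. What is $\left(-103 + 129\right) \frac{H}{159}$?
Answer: $\frac{3640}{159} \approx 22.893$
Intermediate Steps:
$\left(-103 + 129\right) \frac{H}{159} = \left(-103 + 129\right) \frac{140}{159} = 26 \cdot 140 \cdot \frac{1}{159} = 26 \cdot \frac{140}{159} = \frac{3640}{159}$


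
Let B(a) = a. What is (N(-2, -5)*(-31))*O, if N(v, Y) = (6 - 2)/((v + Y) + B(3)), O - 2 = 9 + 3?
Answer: 434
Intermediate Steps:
O = 14 (O = 2 + (9 + 3) = 2 + 12 = 14)
N(v, Y) = 4/(3 + Y + v) (N(v, Y) = (6 - 2)/((v + Y) + 3) = 4/((Y + v) + 3) = 4/(3 + Y + v))
(N(-2, -5)*(-31))*O = ((4/(3 - 5 - 2))*(-31))*14 = ((4/(-4))*(-31))*14 = ((4*(-¼))*(-31))*14 = -1*(-31)*14 = 31*14 = 434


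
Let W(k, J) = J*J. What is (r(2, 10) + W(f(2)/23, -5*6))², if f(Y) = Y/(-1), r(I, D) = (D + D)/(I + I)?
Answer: 819025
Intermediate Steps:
r(I, D) = D/I (r(I, D) = (2*D)/((2*I)) = (2*D)*(1/(2*I)) = D/I)
f(Y) = -Y (f(Y) = Y*(-1) = -Y)
W(k, J) = J²
(r(2, 10) + W(f(2)/23, -5*6))² = (10/2 + (-5*6)²)² = (10*(½) + (-30)²)² = (5 + 900)² = 905² = 819025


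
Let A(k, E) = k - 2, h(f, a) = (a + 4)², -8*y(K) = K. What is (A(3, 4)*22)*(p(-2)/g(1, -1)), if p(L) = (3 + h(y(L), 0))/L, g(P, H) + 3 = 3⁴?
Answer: -209/78 ≈ -2.6795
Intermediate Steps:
y(K) = -K/8
g(P, H) = 78 (g(P, H) = -3 + 3⁴ = -3 + 81 = 78)
h(f, a) = (4 + a)²
A(k, E) = -2 + k
p(L) = 19/L (p(L) = (3 + (4 + 0)²)/L = (3 + 4²)/L = (3 + 16)/L = 19/L)
(A(3, 4)*22)*(p(-2)/g(1, -1)) = ((-2 + 3)*22)*((19/(-2))/78) = (1*22)*((19*(-½))*(1/78)) = 22*(-19/2*1/78) = 22*(-19/156) = -209/78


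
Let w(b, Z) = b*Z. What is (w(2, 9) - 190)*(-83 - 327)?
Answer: 70520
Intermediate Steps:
w(b, Z) = Z*b
(w(2, 9) - 190)*(-83 - 327) = (9*2 - 190)*(-83 - 327) = (18 - 190)*(-410) = -172*(-410) = 70520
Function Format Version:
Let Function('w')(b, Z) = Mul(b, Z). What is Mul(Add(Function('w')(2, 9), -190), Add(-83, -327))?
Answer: 70520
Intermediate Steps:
Function('w')(b, Z) = Mul(Z, b)
Mul(Add(Function('w')(2, 9), -190), Add(-83, -327)) = Mul(Add(Mul(9, 2), -190), Add(-83, -327)) = Mul(Add(18, -190), -410) = Mul(-172, -410) = 70520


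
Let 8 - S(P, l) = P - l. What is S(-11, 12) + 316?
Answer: 347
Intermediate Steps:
S(P, l) = 8 + l - P (S(P, l) = 8 - (P - l) = 8 + (l - P) = 8 + l - P)
S(-11, 12) + 316 = (8 + 12 - 1*(-11)) + 316 = (8 + 12 + 11) + 316 = 31 + 316 = 347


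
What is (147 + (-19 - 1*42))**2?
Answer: 7396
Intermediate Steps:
(147 + (-19 - 1*42))**2 = (147 + (-19 - 42))**2 = (147 - 61)**2 = 86**2 = 7396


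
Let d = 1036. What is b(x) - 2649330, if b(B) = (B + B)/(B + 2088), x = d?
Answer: -2069126212/781 ≈ -2.6493e+6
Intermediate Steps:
x = 1036
b(B) = 2*B/(2088 + B) (b(B) = (2*B)/(2088 + B) = 2*B/(2088 + B))
b(x) - 2649330 = 2*1036/(2088 + 1036) - 2649330 = 2*1036/3124 - 2649330 = 2*1036*(1/3124) - 2649330 = 518/781 - 2649330 = -2069126212/781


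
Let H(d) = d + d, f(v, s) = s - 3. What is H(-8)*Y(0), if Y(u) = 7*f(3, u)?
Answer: 336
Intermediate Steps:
f(v, s) = -3 + s
Y(u) = -21 + 7*u (Y(u) = 7*(-3 + u) = -21 + 7*u)
H(d) = 2*d
H(-8)*Y(0) = (2*(-8))*(-21 + 7*0) = -16*(-21 + 0) = -16*(-21) = 336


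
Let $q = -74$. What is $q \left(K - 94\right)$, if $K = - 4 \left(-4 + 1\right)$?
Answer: $6068$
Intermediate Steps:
$K = 12$ ($K = \left(-4\right) \left(-3\right) = 12$)
$q \left(K - 94\right) = - 74 \left(12 - 94\right) = \left(-74\right) \left(-82\right) = 6068$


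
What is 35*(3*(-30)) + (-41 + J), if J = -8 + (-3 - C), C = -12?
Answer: -3190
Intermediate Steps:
J = 1 (J = -8 + (-3 - 1*(-12)) = -8 + (-3 + 12) = -8 + 9 = 1)
35*(3*(-30)) + (-41 + J) = 35*(3*(-30)) + (-41 + 1) = 35*(-90) - 40 = -3150 - 40 = -3190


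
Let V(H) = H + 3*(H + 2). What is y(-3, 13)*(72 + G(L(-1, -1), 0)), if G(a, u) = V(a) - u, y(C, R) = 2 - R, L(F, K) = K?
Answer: -814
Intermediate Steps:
V(H) = 6 + 4*H (V(H) = H + 3*(2 + H) = H + (6 + 3*H) = 6 + 4*H)
G(a, u) = 6 - u + 4*a (G(a, u) = (6 + 4*a) - u = 6 - u + 4*a)
y(-3, 13)*(72 + G(L(-1, -1), 0)) = (2 - 1*13)*(72 + (6 - 1*0 + 4*(-1))) = (2 - 13)*(72 + (6 + 0 - 4)) = -11*(72 + 2) = -11*74 = -814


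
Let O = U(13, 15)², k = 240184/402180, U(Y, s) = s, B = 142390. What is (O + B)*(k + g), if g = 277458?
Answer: 795708260413088/20109 ≈ 3.9570e+10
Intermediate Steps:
k = 60046/100545 (k = 240184*(1/402180) = 60046/100545 ≈ 0.59721)
O = 225 (O = 15² = 225)
(O + B)*(k + g) = (225 + 142390)*(60046/100545 + 277458) = 142615*(27897074656/100545) = 795708260413088/20109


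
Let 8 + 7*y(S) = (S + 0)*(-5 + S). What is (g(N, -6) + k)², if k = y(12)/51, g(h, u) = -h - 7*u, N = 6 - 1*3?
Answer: 195972001/127449 ≈ 1537.7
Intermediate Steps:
y(S) = -8/7 + S*(-5 + S)/7 (y(S) = -8/7 + ((S + 0)*(-5 + S))/7 = -8/7 + (S*(-5 + S))/7 = -8/7 + S*(-5 + S)/7)
N = 3 (N = 6 - 3 = 3)
k = 76/357 (k = (-8/7 - 5/7*12 + (⅐)*12²)/51 = (-8/7 - 60/7 + (⅐)*144)*(1/51) = (-8/7 - 60/7 + 144/7)*(1/51) = (76/7)*(1/51) = 76/357 ≈ 0.21289)
(g(N, -6) + k)² = ((-1*3 - 7*(-6)) + 76/357)² = ((-3 + 42) + 76/357)² = (39 + 76/357)² = (13999/357)² = 195972001/127449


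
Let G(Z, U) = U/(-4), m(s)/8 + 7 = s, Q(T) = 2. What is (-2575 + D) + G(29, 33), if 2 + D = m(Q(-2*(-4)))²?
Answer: -3941/4 ≈ -985.25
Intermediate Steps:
m(s) = -56 + 8*s
G(Z, U) = -U/4 (G(Z, U) = U*(-¼) = -U/4)
D = 1598 (D = -2 + (-56 + 8*2)² = -2 + (-56 + 16)² = -2 + (-40)² = -2 + 1600 = 1598)
(-2575 + D) + G(29, 33) = (-2575 + 1598) - ¼*33 = -977 - 33/4 = -3941/4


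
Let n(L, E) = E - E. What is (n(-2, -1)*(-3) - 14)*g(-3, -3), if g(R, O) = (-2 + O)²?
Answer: -350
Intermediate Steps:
n(L, E) = 0
(n(-2, -1)*(-3) - 14)*g(-3, -3) = (0*(-3) - 14)*(-2 - 3)² = (0 - 14)*(-5)² = -14*25 = -350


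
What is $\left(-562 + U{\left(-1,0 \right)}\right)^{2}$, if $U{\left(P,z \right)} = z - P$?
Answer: $314721$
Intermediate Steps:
$\left(-562 + U{\left(-1,0 \right)}\right)^{2} = \left(-562 + \left(0 - -1\right)\right)^{2} = \left(-562 + \left(0 + 1\right)\right)^{2} = \left(-562 + 1\right)^{2} = \left(-561\right)^{2} = 314721$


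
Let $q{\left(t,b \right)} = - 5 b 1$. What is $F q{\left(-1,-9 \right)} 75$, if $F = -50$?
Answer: $-168750$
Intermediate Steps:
$q{\left(t,b \right)} = - 5 b$
$F q{\left(-1,-9 \right)} 75 = - 50 \left(\left(-5\right) \left(-9\right)\right) 75 = \left(-50\right) 45 \cdot 75 = \left(-2250\right) 75 = -168750$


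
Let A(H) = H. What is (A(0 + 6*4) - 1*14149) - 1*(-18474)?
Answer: 4349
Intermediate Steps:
(A(0 + 6*4) - 1*14149) - 1*(-18474) = ((0 + 6*4) - 1*14149) - 1*(-18474) = ((0 + 24) - 14149) + 18474 = (24 - 14149) + 18474 = -14125 + 18474 = 4349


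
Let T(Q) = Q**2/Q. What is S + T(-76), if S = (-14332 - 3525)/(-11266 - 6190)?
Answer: -1308799/17456 ≈ -74.977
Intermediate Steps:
S = 17857/17456 (S = -17857/(-17456) = -17857*(-1/17456) = 17857/17456 ≈ 1.0230)
T(Q) = Q
S + T(-76) = 17857/17456 - 76 = -1308799/17456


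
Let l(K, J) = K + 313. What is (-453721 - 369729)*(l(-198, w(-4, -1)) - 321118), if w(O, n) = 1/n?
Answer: 264329920350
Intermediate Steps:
l(K, J) = 313 + K
(-453721 - 369729)*(l(-198, w(-4, -1)) - 321118) = (-453721 - 369729)*((313 - 198) - 321118) = -823450*(115 - 321118) = -823450*(-321003) = 264329920350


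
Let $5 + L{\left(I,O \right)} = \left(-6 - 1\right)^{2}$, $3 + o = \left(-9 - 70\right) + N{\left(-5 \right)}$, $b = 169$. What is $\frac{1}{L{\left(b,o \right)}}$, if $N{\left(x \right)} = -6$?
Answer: $\frac{1}{44} \approx 0.022727$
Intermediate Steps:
$o = -88$ ($o = -3 - 85 = -88$)
$L{\left(I,O \right)} = 44$ ($L{\left(I,O \right)} = -5 + \left(-6 - 1\right)^{2} = -5 + \left(-7\right)^{2} = -5 + 49 = 44$)
$\frac{1}{L{\left(b,o \right)}} = \frac{1}{44}$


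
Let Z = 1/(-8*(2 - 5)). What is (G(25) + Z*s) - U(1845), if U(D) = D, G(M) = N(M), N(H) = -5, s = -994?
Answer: -22697/12 ≈ -1891.4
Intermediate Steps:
G(M) = -5
Z = 1/24 (Z = 1/(-8*(-3)) = 1/24 ≈ 0.041667)
(G(25) + Z*s) - U(1845) = (-5 + (1/24)*(-994)) - 1*1845 = (-5 - 497/12) - 1845 = -557/12 - 1845 = -22697/12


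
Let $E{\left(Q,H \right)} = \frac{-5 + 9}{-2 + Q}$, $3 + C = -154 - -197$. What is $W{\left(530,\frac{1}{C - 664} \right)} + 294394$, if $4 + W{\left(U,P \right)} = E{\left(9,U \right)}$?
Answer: $\frac{2060734}{7} \approx 2.9439 \cdot 10^{5}$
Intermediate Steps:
$C = 40$ ($C = -3 - -43 = -3 + \left(-154 + 197\right) = -3 + 43 = 40$)
$E{\left(Q,H \right)} = \frac{4}{-2 + Q}$
$W{\left(U,P \right)} = - \frac{24}{7}$ ($W{\left(U,P \right)} = -4 + \frac{4}{-2 + 9} = -4 + \frac{4}{7} = - \frac{24}{7}$)
$W{\left(530,\frac{1}{C - 664} \right)} + 294394 = - \frac{24}{7} + 294394 = \frac{2060734}{7}$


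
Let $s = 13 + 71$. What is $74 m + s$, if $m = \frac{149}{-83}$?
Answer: $- \frac{4054}{83} \approx -48.843$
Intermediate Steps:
$m = - \frac{149}{83}$ ($m = 149 \left(- \frac{1}{83}\right) = - \frac{149}{83} \approx -1.7952$)
$s = 84$
$74 m + s = 74 \left(- \frac{149}{83}\right) + 84 = - \frac{11026}{83} + 84 = - \frac{4054}{83}$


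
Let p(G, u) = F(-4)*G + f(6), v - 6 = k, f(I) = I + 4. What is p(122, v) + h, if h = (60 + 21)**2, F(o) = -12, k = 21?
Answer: 5107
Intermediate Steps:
f(I) = 4 + I
h = 6561 (h = 81**2 = 6561)
v = 27 (v = 6 + 21 = 27)
p(G, u) = 10 - 12*G (p(G, u) = -12*G + (4 + 6) = -12*G + 10 = 10 - 12*G)
p(122, v) + h = (10 - 12*122) + 6561 = (10 - 1464) + 6561 = -1454 + 6561 = 5107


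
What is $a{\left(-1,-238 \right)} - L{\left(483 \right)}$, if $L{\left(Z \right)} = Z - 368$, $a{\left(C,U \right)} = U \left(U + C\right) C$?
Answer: $-56997$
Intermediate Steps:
$a{\left(C,U \right)} = C U \left(C + U\right)$ ($a{\left(C,U \right)} = U \left(C + U\right) C = C U \left(C + U\right)$)
$L{\left(Z \right)} = -368 + Z$
$a{\left(-1,-238 \right)} - L{\left(483 \right)} = \left(-1\right) \left(-238\right) \left(-1 - 238\right) - \left(-368 + 483\right) = \left(-1\right) \left(-238\right) \left(-239\right) - 115 = -56882 - 115 = -56997$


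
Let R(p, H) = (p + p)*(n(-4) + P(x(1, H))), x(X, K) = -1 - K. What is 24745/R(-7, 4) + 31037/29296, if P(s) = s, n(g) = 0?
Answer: 10387173/29296 ≈ 354.56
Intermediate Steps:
R(p, H) = 2*p*(-1 - H) (R(p, H) = (p + p)*(0 + (-1 - H)) = (2*p)*(-1 - H) = 2*p*(-1 - H))
24745/R(-7, 4) + 31037/29296 = 24745/((-2*(-7)*(1 + 4))) + 31037/29296 = 24745/((-2*(-7)*5)) + 31037*(1/29296) = 24745/70 + 31037/29296 = 24745*(1/70) + 31037/29296 = 707/2 + 31037/29296 = 10387173/29296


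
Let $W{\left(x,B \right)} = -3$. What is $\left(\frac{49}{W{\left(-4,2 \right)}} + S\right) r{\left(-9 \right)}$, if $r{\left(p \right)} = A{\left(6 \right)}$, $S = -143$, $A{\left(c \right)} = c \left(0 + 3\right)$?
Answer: $-2868$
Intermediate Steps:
$A{\left(c \right)} = 3 c$ ($A{\left(c \right)} = c 3 = 3 c$)
$r{\left(p \right)} = 18$ ($r{\left(p \right)} = 3 \cdot 6 = 18$)
$\left(\frac{49}{W{\left(-4,2 \right)}} + S\right) r{\left(-9 \right)} = \left(\frac{49}{-3} - 143\right) 18 = \left(49 \left(- \frac{1}{3}\right) - 143\right) 18 = \left(- \frac{49}{3} - 143\right) 18 = \left(- \frac{478}{3}\right) 18 = -2868$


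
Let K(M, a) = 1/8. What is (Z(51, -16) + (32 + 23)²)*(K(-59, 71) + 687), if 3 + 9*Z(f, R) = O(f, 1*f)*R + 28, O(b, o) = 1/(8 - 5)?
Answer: 224645899/108 ≈ 2.0801e+6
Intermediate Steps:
O(b, o) = ⅓ (O(b, o) = 1/3 = ⅓)
Z(f, R) = 25/9 + R/27 (Z(f, R) = -⅓ + (R/3 + 28)/9 = -⅓ + (28 + R/3)/9 = -⅓ + (28/9 + R/27) = 25/9 + R/27)
K(M, a) = ⅛
(Z(51, -16) + (32 + 23)²)*(K(-59, 71) + 687) = ((25/9 + (1/27)*(-16)) + (32 + 23)²)*(⅛ + 687) = ((25/9 - 16/27) + 55²)*(5497/8) = (59/27 + 3025)*(5497/8) = (81734/27)*(5497/8) = 224645899/108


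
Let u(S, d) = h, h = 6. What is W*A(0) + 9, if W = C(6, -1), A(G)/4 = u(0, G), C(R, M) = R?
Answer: 153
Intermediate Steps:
u(S, d) = 6
A(G) = 24 (A(G) = 4*6 = 24)
W = 6
W*A(0) + 9 = 6*24 + 9 = 144 + 9 = 153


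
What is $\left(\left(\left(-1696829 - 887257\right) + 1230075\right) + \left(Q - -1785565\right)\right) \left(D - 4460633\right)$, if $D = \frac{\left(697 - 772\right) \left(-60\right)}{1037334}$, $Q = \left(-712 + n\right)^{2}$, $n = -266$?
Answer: $- \frac{1070447102032319506}{172889} \approx -6.1915 \cdot 10^{12}$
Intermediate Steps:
$Q = 956484$ ($Q = \left(-712 - 266\right)^{2} = \left(-978\right)^{2} = 956484$)
$D = \frac{750}{172889}$ ($D = \left(-75\right) \left(-60\right) \frac{1}{1037334} = 4500 \cdot \frac{1}{1037334} = \frac{750}{172889} \approx 0.004338$)
$\left(\left(\left(-1696829 - 887257\right) + 1230075\right) + \left(Q - -1785565\right)\right) \left(D - 4460633\right) = \left(\left(\left(-1696829 - 887257\right) + 1230075\right) + \left(956484 - -1785565\right)\right) \left(\frac{750}{172889} - 4460633\right) = \left(\left(-2584086 + 1230075\right) + \left(956484 + 1785565\right)\right) \left(- \frac{771194377987}{172889}\right) = \left(-1354011 + 2742049\right) \left(- \frac{771194377987}{172889}\right) = 1388038 \left(- \frac{771194377987}{172889}\right) = - \frac{1070447102032319506}{172889}$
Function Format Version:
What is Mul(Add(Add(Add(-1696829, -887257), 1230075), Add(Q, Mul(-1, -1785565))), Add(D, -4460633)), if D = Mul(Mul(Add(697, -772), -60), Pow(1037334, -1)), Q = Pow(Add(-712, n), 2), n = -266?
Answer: Rational(-1070447102032319506, 172889) ≈ -6.1915e+12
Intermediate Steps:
Q = 956484 (Q = Pow(Add(-712, -266), 2) = Pow(-978, 2) = 956484)
D = Rational(750, 172889) (D = Mul(Mul(-75, -60), Rational(1, 1037334)) = Mul(4500, Rational(1, 1037334)) = Rational(750, 172889) ≈ 0.0043380)
Mul(Add(Add(Add(-1696829, -887257), 1230075), Add(Q, Mul(-1, -1785565))), Add(D, -4460633)) = Mul(Add(Add(Add(-1696829, -887257), 1230075), Add(956484, Mul(-1, -1785565))), Add(Rational(750, 172889), -4460633)) = Mul(Add(Add(-2584086, 1230075), Add(956484, 1785565)), Rational(-771194377987, 172889)) = Mul(Add(-1354011, 2742049), Rational(-771194377987, 172889)) = Mul(1388038, Rational(-771194377987, 172889)) = Rational(-1070447102032319506, 172889)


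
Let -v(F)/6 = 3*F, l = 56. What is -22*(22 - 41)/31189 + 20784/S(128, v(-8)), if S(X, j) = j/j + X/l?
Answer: 4537634846/717347 ≈ 6325.6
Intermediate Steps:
v(F) = -18*F
S(X, j) = 1 + X/56 (S(X, j) = j/j + X/56 = 1 + X*(1/56) = 1 + X/56)
-22*(22 - 41)/31189 + 20784/S(128, v(-8)) = -22*(22 - 41)/31189 + 20784/(1 + (1/56)*128) = -22*(-19)*(1/31189) + 20784/(1 + 16/7) = 418*(1/31189) + 20784/(23/7) = 418/31189 + 20784*(7/23) = 418/31189 + 145488/23 = 4537634846/717347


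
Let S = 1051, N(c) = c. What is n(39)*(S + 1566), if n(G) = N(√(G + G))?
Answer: 2617*√78 ≈ 23113.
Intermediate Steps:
n(G) = √2*√G (n(G) = √(G + G) = √(2*G) = √2*√G)
n(39)*(S + 1566) = (√2*√39)*(1051 + 1566) = √78*2617 = 2617*√78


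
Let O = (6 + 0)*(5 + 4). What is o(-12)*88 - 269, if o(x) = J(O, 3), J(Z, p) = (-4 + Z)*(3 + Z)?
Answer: 250531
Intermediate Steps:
O = 54 (O = 6*9 = 54)
o(x) = 2850 (o(x) = -12 + 54² - 1*54 = -12 + 2916 - 54 = 2850)
o(-12)*88 - 269 = 2850*88 - 269 = 250800 - 269 = 250531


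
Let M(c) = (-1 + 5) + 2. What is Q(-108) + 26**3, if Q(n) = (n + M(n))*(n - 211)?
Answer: 50114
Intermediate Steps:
M(c) = 6 (M(c) = 4 + 2 = 6)
Q(n) = (-211 + n)*(6 + n) (Q(n) = (n + 6)*(n - 211) = (6 + n)*(-211 + n) = (-211 + n)*(6 + n))
Q(-108) + 26**3 = (-1266 + (-108)**2 - 205*(-108)) + 26**3 = (-1266 + 11664 + 22140) + 17576 = 32538 + 17576 = 50114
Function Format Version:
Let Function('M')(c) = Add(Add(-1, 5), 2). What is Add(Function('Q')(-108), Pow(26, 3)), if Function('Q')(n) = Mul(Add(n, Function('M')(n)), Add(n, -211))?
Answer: 50114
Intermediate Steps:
Function('M')(c) = 6 (Function('M')(c) = Add(4, 2) = 6)
Function('Q')(n) = Mul(Add(-211, n), Add(6, n)) (Function('Q')(n) = Mul(Add(n, 6), Add(n, -211)) = Mul(Add(6, n), Add(-211, n)) = Mul(Add(-211, n), Add(6, n)))
Add(Function('Q')(-108), Pow(26, 3)) = Add(Add(-1266, Pow(-108, 2), Mul(-205, -108)), Pow(26, 3)) = Add(Add(-1266, 11664, 22140), 17576) = Add(32538, 17576) = 50114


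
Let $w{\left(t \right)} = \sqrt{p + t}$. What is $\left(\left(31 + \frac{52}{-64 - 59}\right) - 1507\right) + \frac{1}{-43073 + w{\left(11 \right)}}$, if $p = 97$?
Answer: $- \frac{336919438231579}{228199836183} - \frac{6 \sqrt{3}}{1855283221} \approx -1476.4$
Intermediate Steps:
$w{\left(t \right)} = \sqrt{97 + t}$
$\left(\left(31 + \frac{52}{-64 - 59}\right) - 1507\right) + \frac{1}{-43073 + w{\left(11 \right)}} = \left(\left(31 + \frac{52}{-64 - 59}\right) - 1507\right) + \frac{1}{-43073 + \sqrt{97 + 11}} = \left(\left(31 + \frac{52}{-123}\right) - 1507\right) + \frac{1}{-43073 + \sqrt{108}} = \left(\left(31 + 52 \left(- \frac{1}{123}\right)\right) - 1507\right) + \frac{1}{-43073 + 6 \sqrt{3}} = \left(\left(31 - \frac{52}{123}\right) - 1507\right) + \frac{1}{-43073 + 6 \sqrt{3}} = \left(\frac{3761}{123} - 1507\right) + \frac{1}{-43073 + 6 \sqrt{3}} = - \frac{181600}{123} + \frac{1}{-43073 + 6 \sqrt{3}}$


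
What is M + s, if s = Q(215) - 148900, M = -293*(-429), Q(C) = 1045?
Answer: -22158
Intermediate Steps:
M = 125697
s = -147855 (s = 1045 - 148900 = -147855)
M + s = 125697 - 147855 = -22158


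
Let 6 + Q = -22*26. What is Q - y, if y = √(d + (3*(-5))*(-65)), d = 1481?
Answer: -578 - 2*√614 ≈ -627.56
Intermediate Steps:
Q = -578 (Q = -6 - 22*26 = -6 - 572 = -578)
y = 2*√614 (y = √(1481 + (3*(-5))*(-65)) = √(1481 - 15*(-65)) = √(1481 + 975) = √2456 = 2*√614 ≈ 49.558)
Q - y = -578 - 2*√614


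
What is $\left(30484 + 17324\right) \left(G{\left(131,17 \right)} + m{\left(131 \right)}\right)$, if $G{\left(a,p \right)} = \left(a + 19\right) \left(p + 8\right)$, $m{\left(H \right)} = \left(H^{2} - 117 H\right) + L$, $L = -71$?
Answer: $263565504$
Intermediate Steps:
$m{\left(H \right)} = -71 + H^{2} - 117 H$ ($m{\left(H \right)} = \left(H^{2} - 117 H\right) - 71 = -71 + H^{2} - 117 H$)
$G{\left(a,p \right)} = \left(8 + p\right) \left(19 + a\right)$ ($G{\left(a,p \right)} = \left(19 + a\right) \left(8 + p\right) = \left(8 + p\right) \left(19 + a\right)$)
$\left(30484 + 17324\right) \left(G{\left(131,17 \right)} + m{\left(131 \right)}\right) = \left(30484 + 17324\right) \left(\left(152 + 8 \cdot 131 + 19 \cdot 17 + 131 \cdot 17\right) - \left(15398 - 17161\right)\right) = 47808 \left(\left(152 + 1048 + 323 + 2227\right) - -1763\right) = 47808 \left(3750 + 1763\right) = 47808 \cdot 5513 = 263565504$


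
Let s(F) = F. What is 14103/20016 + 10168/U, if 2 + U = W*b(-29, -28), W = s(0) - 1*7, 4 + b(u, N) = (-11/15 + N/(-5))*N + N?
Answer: 183421613/19613456 ≈ 9.3518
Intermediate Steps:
b(u, N) = -4 + N + N*(-11/15 - N/5) (b(u, N) = -4 + ((-11/15 + N/(-5))*N + N) = -4 + ((-11*1/15 + N*(-1/5))*N + N) = -4 + ((-11/15 - N/5)*N + N) = -4 + (N*(-11/15 - N/5) + N) = -4 + (N + N*(-11/15 - N/5)) = -4 + N + N*(-11/15 - N/5))
W = -7 (W = 0 - 1*7 = 0 - 7 = -7)
U = 17638/15 (U = -2 - 7*(-4 - 1/5*(-28)**2 + (4/15)*(-28)) = -2 - 7*(-4 - 1/5*784 - 112/15) = -2 - 7*(-4 - 784/5 - 112/15) = -2 - 7*(-2524/15) = -2 + 17668/15 = 17638/15 ≈ 1175.9)
14103/20016 + 10168/U = 14103/20016 + 10168/(17638/15) = 14103*(1/20016) + 10168*(15/17638) = 1567/2224 + 76260/8819 = 183421613/19613456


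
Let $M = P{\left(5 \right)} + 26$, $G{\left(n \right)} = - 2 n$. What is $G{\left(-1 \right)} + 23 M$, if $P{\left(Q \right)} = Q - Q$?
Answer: $600$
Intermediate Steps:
$P{\left(Q \right)} = 0$
$M = 26$ ($M = 0 + 26 = 26$)
$G{\left(-1 \right)} + 23 M = \left(-2\right) \left(-1\right) + 23 \cdot 26 = 2 + 598 = 600$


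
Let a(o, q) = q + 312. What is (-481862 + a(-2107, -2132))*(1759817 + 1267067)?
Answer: -1464049306888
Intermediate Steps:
a(o, q) = 312 + q
(-481862 + a(-2107, -2132))*(1759817 + 1267067) = (-481862 + (312 - 2132))*(1759817 + 1267067) = (-481862 - 1820)*3026884 = -483682*3026884 = -1464049306888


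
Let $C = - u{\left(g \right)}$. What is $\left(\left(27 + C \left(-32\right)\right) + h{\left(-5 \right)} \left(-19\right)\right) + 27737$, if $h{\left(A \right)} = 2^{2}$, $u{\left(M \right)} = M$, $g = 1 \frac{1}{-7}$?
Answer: $\frac{193784}{7} \approx 27683.0$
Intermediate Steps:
$g = - \frac{1}{7}$ ($g = 1 \left(- \frac{1}{7}\right) = - \frac{1}{7} \approx -0.14286$)
$C = \frac{1}{7}$ ($C = \left(-1\right) \left(- \frac{1}{7}\right) = \frac{1}{7} \approx 0.14286$)
$h{\left(A \right)} = 4$
$\left(\left(27 + C \left(-32\right)\right) + h{\left(-5 \right)} \left(-19\right)\right) + 27737 = \left(\left(27 + \frac{1}{7} \left(-32\right)\right) + 4 \left(-19\right)\right) + 27737 = \left(\left(27 - \frac{32}{7}\right) - 76\right) + 27737 = \left(\frac{157}{7} - 76\right) + 27737 = - \frac{375}{7} + 27737 = \frac{193784}{7}$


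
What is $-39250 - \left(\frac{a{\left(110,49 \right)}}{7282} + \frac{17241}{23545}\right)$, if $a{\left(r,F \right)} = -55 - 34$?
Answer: $- \frac{6729720035957}{171454690} \approx -39251.0$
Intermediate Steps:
$a{\left(r,F \right)} = -89$ ($a{\left(r,F \right)} = -55 - 34 = -89$)
$-39250 - \left(\frac{a{\left(110,49 \right)}}{7282} + \frac{17241}{23545}\right) = -39250 - \left(- \frac{89}{7282} + \frac{17241}{23545}\right) = -39250 - \frac{123453457}{171454690} = - \frac{6729720035957}{171454690}$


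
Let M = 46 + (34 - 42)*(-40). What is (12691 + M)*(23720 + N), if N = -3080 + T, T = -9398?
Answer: 146786794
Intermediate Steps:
N = -12478 (N = -3080 - 9398 = -12478)
M = 366 (M = 46 - 8*(-40) = 46 + 320 = 366)
(12691 + M)*(23720 + N) = (12691 + 366)*(23720 - 12478) = 13057*11242 = 146786794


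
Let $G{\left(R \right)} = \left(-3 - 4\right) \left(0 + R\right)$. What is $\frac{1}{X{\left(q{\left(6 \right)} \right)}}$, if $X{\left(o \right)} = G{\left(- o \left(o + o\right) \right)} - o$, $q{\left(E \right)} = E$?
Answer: $\frac{1}{498} \approx 0.002008$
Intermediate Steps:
$G{\left(R \right)} = - 7 R$
$X{\left(o \right)} = - o + 14 o^{2}$ ($X{\left(o \right)} = - 7 \left(- o \left(o + o\right)\right) - o = - 7 \left(- o 2 o\right) - o = - 7 \left(- 2 o^{2}\right) - o = 14 o^{2} - o = - o + 14 o^{2}$)
$\frac{1}{X{\left(q{\left(6 \right)} \right)}} = \frac{1}{6 \left(-1 + 14 \cdot 6\right)} = \frac{1}{6 \left(-1 + 84\right)} = \frac{1}{6 \cdot 83} = \frac{1}{498}$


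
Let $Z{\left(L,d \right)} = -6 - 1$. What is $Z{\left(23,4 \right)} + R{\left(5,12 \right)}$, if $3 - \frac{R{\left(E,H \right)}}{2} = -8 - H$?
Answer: $39$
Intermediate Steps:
$R{\left(E,H \right)} = 22 + 2 H$ ($R{\left(E,H \right)} = 6 - 2 \left(-8 - H\right) = 6 + \left(16 + 2 H\right) = 22 + 2 H$)
$Z{\left(L,d \right)} = -7$ ($Z{\left(L,d \right)} = -6 - 1 = -7$)
$Z{\left(23,4 \right)} + R{\left(5,12 \right)} = -7 + \left(22 + 2 \cdot 12\right) = -7 + \left(22 + 24\right) = -7 + 46 = 39$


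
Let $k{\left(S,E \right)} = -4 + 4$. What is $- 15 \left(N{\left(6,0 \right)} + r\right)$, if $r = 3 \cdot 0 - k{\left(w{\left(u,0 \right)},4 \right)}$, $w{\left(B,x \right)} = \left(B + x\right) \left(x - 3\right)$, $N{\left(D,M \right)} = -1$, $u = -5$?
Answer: $15$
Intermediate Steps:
$w{\left(B,x \right)} = \left(-3 + x\right) \left(B + x\right)$ ($w{\left(B,x \right)} = \left(B + x\right) \left(-3 + x\right) = \left(-3 + x\right) \left(B + x\right)$)
$k{\left(S,E \right)} = 0$
$r = 0$ ($r = 3 \cdot 0 - 0 = 0 + 0 = 0$)
$- 15 \left(N{\left(6,0 \right)} + r\right) = - 15 \left(-1 + 0\right) = \left(-15\right) \left(-1\right) = 15$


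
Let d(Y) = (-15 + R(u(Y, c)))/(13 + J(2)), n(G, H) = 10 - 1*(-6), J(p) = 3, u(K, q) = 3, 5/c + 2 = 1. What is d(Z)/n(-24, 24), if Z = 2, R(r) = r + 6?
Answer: -3/128 ≈ -0.023438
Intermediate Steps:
c = -5 (c = 5/(-2 + 1) = 5/(-1) = 5*(-1) = -5)
R(r) = 6 + r
n(G, H) = 16 (n(G, H) = 10 + 6 = 16)
d(Y) = -3/8 (d(Y) = (-15 + (6 + 3))/(13 + 3) = (-15 + 9)/16 = -6*1/16 = -3/8)
d(Z)/n(-24, 24) = -3/8/16 = -3/8*1/16 = -3/128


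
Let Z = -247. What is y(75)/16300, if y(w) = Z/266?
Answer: -13/228200 ≈ -5.6968e-5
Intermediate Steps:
y(w) = -13/14 (y(w) = -247/266 = -247*1/266 = -13/14)
y(75)/16300 = -13/14/16300 = -13/14*1/16300 = -13/228200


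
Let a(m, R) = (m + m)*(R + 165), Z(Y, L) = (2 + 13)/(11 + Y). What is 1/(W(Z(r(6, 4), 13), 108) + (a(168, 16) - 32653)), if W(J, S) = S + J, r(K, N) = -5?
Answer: 2/56547 ≈ 3.5369e-5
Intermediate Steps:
Z(Y, L) = 15/(11 + Y)
W(J, S) = J + S
a(m, R) = 2*m*(165 + R) (a(m, R) = (2*m)*(165 + R) = 2*m*(165 + R))
1/(W(Z(r(6, 4), 13), 108) + (a(168, 16) - 32653)) = 1/((15/(11 - 5) + 108) + (2*168*(165 + 16) - 32653)) = 1/((15/6 + 108) + (2*168*181 - 32653)) = 1/((15*(⅙) + 108) + (60816 - 32653)) = 1/((5/2 + 108) + 28163) = 1/(221/2 + 28163) = 1/(56547/2) = 2/56547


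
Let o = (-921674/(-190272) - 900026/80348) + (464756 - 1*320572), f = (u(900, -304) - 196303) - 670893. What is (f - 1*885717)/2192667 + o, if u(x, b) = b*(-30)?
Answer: 67125210730470523785/465575521181216 ≈ 1.4418e+5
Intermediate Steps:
u(x, b) = -30*b
f = -858076 (f = (-30*(-304) - 196303) - 670893 = (9120 - 196303) - 670893 = -187183 - 670893 = -858076)
o = 275523017839523/1910996832 (o = (-921674*(-1/190272) - 900026*1/80348) + (464756 - 320572) = (460837/95136 - 450013/40174) + 144184 = -12149385565/1910996832 + 144184 = 275523017839523/1910996832 ≈ 1.4418e+5)
(f - 1*885717)/2192667 + o = (-858076 - 1*885717)/2192667 + 275523017839523/1910996832 = (-858076 - 885717)*(1/2192667) + 275523017839523/1910996832 = -1743793*1/2192667 + 275523017839523/1910996832 = -1743793/2192667 + 275523017839523/1910996832 = 67125210730470523785/465575521181216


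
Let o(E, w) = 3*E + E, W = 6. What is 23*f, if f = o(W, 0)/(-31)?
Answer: -552/31 ≈ -17.806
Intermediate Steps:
o(E, w) = 4*E
f = -24/31 (f = (4*6)/(-31) = 24*(-1/31) = -24/31 ≈ -0.77419)
23*f = 23*(-24/31) = -552/31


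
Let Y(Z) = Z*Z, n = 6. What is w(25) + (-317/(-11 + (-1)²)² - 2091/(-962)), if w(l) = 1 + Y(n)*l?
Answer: 43290173/48100 ≈ 900.00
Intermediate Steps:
Y(Z) = Z²
w(l) = 1 + 36*l (w(l) = 1 + 6²*l = 1 + 36*l)
w(25) + (-317/(-11 + (-1)²)² - 2091/(-962)) = (1 + 36*25) + (-317/(-11 + (-1)²)² - 2091/(-962)) = (1 + 900) + (-317/(-11 + 1)² - 2091*(-1/962)) = 901 + (-317/((-10)²) + 2091/962) = 901 + (-317/100 + 2091/962) = 901 - 47927/48100 = 43290173/48100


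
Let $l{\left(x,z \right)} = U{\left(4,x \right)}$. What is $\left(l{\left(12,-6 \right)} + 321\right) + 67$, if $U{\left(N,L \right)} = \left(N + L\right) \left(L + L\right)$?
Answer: $772$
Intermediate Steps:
$U{\left(N,L \right)} = 2 L \left(L + N\right)$ ($U{\left(N,L \right)} = \left(L + N\right) 2 L = 2 L \left(L + N\right)$)
$l{\left(x,z \right)} = 2 x \left(4 + x\right)$ ($l{\left(x,z \right)} = 2 x \left(x + 4\right) = 2 x \left(4 + x\right)$)
$\left(l{\left(12,-6 \right)} + 321\right) + 67 = \left(2 \cdot 12 \left(4 + 12\right) + 321\right) + 67 = \left(2 \cdot 12 \cdot 16 + 321\right) + 67 = \left(384 + 321\right) + 67 = 705 + 67 = 772$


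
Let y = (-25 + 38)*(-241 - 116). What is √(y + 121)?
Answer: 2*I*√1130 ≈ 67.231*I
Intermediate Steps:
y = -4641 (y = 13*(-357) = -4641)
√(y + 121) = √(-4641 + 121) = √(-4520) = 2*I*√1130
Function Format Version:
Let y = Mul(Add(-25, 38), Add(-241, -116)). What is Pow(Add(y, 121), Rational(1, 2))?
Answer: Mul(2, I, Pow(1130, Rational(1, 2))) ≈ Mul(67.231, I)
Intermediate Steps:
y = -4641 (y = Mul(13, -357) = -4641)
Pow(Add(y, 121), Rational(1, 2)) = Pow(Add(-4641, 121), Rational(1, 2)) = Pow(-4520, Rational(1, 2)) = Mul(2, I, Pow(1130, Rational(1, 2)))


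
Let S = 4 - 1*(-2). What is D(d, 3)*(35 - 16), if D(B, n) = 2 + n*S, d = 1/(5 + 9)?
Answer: 380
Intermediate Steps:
S = 6 (S = 4 + 2 = 6)
d = 1/14 ≈ 0.071429
D(B, n) = 2 + 6*n (D(B, n) = 2 + n*6 = 2 + 6*n)
D(d, 3)*(35 - 16) = (2 + 6*3)*(35 - 16) = (2 + 18)*19 = 20*19 = 380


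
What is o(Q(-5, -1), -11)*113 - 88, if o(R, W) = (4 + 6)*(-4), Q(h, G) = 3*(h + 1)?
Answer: -4608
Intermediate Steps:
Q(h, G) = 3 + 3*h (Q(h, G) = 3*(1 + h) = 3 + 3*h)
o(R, W) = -40 (o(R, W) = 10*(-4) = -40)
o(Q(-5, -1), -11)*113 - 88 = -40*113 - 88 = -4520 - 88 = -4608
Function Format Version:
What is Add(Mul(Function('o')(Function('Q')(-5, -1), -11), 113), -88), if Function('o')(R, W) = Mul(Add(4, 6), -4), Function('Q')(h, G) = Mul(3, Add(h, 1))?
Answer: -4608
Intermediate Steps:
Function('Q')(h, G) = Add(3, Mul(3, h)) (Function('Q')(h, G) = Mul(3, Add(1, h)) = Add(3, Mul(3, h)))
Function('o')(R, W) = -40 (Function('o')(R, W) = Mul(10, -4) = -40)
Add(Mul(Function('o')(Function('Q')(-5, -1), -11), 113), -88) = Add(Mul(-40, 113), -88) = Add(-4520, -88) = -4608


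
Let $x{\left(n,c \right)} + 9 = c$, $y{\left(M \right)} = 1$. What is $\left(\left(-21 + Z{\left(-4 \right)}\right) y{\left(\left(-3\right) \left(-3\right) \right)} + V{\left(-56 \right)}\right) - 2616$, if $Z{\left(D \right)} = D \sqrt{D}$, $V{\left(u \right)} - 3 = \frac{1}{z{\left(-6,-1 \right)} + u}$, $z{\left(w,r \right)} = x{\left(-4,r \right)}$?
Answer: $- \frac{173845}{66} - 8 i \approx -2634.0 - 8.0 i$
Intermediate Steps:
$x{\left(n,c \right)} = -9 + c$
$z{\left(w,r \right)} = -9 + r$
$V{\left(u \right)} = 3 + \frac{1}{-10 + u}$ ($V{\left(u \right)} = 3 + \frac{1}{\left(-9 - 1\right) + u} = 3 + \frac{1}{-10 + u}$)
$Z{\left(D \right)} = D^{\frac{3}{2}}$
$\left(\left(-21 + Z{\left(-4 \right)}\right) y{\left(\left(-3\right) \left(-3\right) \right)} + V{\left(-56 \right)}\right) - 2616 = \left(\left(-21 + \left(-4\right)^{\frac{3}{2}}\right) 1 + \frac{-29 + 3 \left(-56\right)}{-10 - 56}\right) - 2616 = \left(\left(-21 - 8 i\right) 1 + \frac{-29 - 168}{-66}\right) - 2616 = \left(\left(-21 - 8 i\right) - - \frac{197}{66}\right) - 2616 = \left(\left(-21 - 8 i\right) + \frac{197}{66}\right) - 2616 = \left(- \frac{1189}{66} - 8 i\right) - 2616 = - \frac{173845}{66} - 8 i$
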